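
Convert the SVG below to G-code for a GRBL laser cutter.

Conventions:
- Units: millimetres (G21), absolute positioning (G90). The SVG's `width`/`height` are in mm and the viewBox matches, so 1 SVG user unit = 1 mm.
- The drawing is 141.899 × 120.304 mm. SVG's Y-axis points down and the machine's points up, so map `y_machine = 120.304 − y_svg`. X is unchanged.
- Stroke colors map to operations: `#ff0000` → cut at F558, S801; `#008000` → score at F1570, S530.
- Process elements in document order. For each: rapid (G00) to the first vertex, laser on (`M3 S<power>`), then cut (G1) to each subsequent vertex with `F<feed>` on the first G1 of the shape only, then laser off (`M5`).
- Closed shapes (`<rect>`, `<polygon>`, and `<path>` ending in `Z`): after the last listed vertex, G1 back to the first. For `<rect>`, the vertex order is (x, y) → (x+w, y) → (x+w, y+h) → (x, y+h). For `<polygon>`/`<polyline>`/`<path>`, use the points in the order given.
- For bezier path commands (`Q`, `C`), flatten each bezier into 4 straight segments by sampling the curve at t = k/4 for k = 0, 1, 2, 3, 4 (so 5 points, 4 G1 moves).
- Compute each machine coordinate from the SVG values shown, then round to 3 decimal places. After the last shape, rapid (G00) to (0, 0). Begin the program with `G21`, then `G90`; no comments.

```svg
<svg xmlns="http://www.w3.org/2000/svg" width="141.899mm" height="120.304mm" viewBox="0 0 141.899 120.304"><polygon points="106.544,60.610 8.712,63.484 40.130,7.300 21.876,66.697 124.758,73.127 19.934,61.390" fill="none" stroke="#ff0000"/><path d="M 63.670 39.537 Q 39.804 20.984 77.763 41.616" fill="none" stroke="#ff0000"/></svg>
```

G21
G90
G00 X106.544 Y59.694
M3 S801
G1 X8.712 Y56.820 F558
G1 X40.130 Y113.004
G1 X21.876 Y53.607
G1 X124.758 Y47.177
G1 X19.934 Y58.914
G1 X106.544 Y59.694
M5
G00 X63.670 Y80.767
M3 S801
G1 X55.601 Y87.594 F558
G1 X55.260 Y89.524
G1 X62.648 Y86.555
G1 X77.763 Y78.688
M5
G00 X0.000 Y0.000

Since the viewBox matches the mm dimensions, user units are millimetres directly. The only transform is the Y-flip y_m = 120.304 − y_svg.

Shape 1 is a closed polygon drawn with `<polygon>`. Its stroke #ff0000 means cut at S801, F558. After flipping Y the toolpath is (106.544,59.694) → (8.712,56.820) → (40.130,113.004) → (21.876,53.607) → (124.758,47.177) → (19.934,58.914) → (106.544,59.694), returning to the start.

Shape 2 is a quadratic bezier drawn with `<path>`. Its stroke #ff0000 means cut at S801, F558. After flipping Y the toolpath is (63.670,80.767) → (55.601,87.594) → (55.260,89.524) → (62.648,86.555) → (77.763,78.688).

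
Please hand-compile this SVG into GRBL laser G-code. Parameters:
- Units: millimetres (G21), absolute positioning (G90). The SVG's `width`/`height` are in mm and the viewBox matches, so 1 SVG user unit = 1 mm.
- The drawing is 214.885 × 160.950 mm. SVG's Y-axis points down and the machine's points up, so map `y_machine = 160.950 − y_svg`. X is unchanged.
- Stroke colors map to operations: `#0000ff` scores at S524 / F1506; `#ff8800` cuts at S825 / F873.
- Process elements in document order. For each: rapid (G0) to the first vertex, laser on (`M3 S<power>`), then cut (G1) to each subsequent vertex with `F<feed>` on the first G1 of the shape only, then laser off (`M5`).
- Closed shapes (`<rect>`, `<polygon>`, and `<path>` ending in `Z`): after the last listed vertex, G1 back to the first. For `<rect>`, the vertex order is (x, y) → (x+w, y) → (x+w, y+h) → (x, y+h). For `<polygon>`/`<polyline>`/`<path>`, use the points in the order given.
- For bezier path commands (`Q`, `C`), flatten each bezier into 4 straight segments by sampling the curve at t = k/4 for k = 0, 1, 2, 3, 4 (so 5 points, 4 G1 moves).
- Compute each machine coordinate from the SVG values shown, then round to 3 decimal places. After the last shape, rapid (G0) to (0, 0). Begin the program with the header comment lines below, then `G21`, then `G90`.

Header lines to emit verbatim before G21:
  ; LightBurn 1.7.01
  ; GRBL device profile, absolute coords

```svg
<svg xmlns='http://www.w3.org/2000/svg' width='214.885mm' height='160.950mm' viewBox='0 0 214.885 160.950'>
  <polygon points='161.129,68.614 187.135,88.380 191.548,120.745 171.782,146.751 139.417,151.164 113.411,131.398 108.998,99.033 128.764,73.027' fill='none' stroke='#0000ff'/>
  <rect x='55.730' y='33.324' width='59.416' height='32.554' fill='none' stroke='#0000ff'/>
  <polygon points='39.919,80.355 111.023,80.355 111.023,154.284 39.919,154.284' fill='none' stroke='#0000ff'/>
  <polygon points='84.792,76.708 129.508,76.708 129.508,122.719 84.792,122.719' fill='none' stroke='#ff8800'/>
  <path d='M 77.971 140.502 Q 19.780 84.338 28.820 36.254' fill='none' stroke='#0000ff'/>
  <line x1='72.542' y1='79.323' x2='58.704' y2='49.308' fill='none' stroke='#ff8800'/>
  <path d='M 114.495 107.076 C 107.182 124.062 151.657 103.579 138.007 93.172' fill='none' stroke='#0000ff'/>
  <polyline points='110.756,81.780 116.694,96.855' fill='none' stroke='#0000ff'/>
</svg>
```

; LightBurn 1.7.01
; GRBL device profile, absolute coords
G21
G90
G0 X161.129 Y92.336
M3 S524
G1 X187.135 Y72.570 F1506
G1 X191.548 Y40.205
G1 X171.782 Y14.199
G1 X139.417 Y9.786
G1 X113.411 Y29.552
G1 X108.998 Y61.917
G1 X128.764 Y87.923
G1 X161.129 Y92.336
M5
G0 X55.730 Y127.626
M3 S524
G1 X115.146 Y127.626 F1506
G1 X115.146 Y95.072
G1 X55.730 Y95.072
G1 X55.730 Y127.626
M5
G0 X39.919 Y80.595
M3 S524
G1 X111.023 Y80.595 F1506
G1 X111.023 Y6.666
G1 X39.919 Y6.666
G1 X39.919 Y80.595
M5
G0 X84.792 Y84.242
M3 S825
G1 X129.508 Y84.242 F873
G1 X129.508 Y38.231
G1 X84.792 Y38.231
G1 X84.792 Y84.242
M5
G0 X77.971 Y20.448
M3 S524
G1 X53.077 Y48.025 F1506
G1 X36.588 Y74.592
G1 X28.502 Y100.149
G1 X28.820 Y124.696
M5
G0 X72.542 Y81.627
M3 S825
G1 X58.704 Y111.642 F873
M5
G0 X114.495 Y53.874
M3 S524
G1 X117.003 Y47.417 F1506
G1 X128.627 Y50.554
G1 X139.063 Y58.826
G1 X138.007 Y67.778
M5
G0 X110.756 Y79.170
M3 S524
G1 X116.694 Y64.095 F1506
M5
G0 X0.000 Y0.000

1 u = 1 mm; y_m = 160.950 − y.

[1] `<polygon>` regular polygon, #0000ff→score S524 F1506: (161.129,92.336) → (187.135,72.570) → (191.548,40.205) → (171.782,14.199) → (139.417,9.786) → (113.411,29.552) → (108.998,61.917) → (128.764,87.923) → (161.129,92.336) (closed)

[2] `<rect>` rectangle, #0000ff→score S524 F1506: (55.730,127.626) → (115.146,127.626) → (115.146,95.072) → (55.730,95.072) → (55.730,127.626) (closed)

[3] `<polygon>` rectangle, #0000ff→score S524 F1506: (39.919,80.595) → (111.023,80.595) → (111.023,6.666) → (39.919,6.666) → (39.919,80.595) (closed)

[4] `<polygon>` rectangle, #ff8800→cut S825 F873: (84.792,84.242) → (129.508,84.242) → (129.508,38.231) → (84.792,38.231) → (84.792,84.242) (closed)

[5] `<path>` quadratic bezier, #0000ff→score S524 F1506: (77.971,20.448) → (53.077,48.025) → (36.588,74.592) → (28.502,100.149) → (28.820,124.696)

[6] `<line>` line segment, #ff8800→cut S825 F873: (72.542,81.627) → (58.704,111.642)

[7] `<path>` cubic bezier, #0000ff→score S524 F1506: (114.495,53.874) → (117.003,47.417) → (128.627,50.554) → (139.063,58.826) → (138.007,67.778)

[8] `<polyline>` line segment, #0000ff→score S524 F1506: (110.756,79.170) → (116.694,64.095)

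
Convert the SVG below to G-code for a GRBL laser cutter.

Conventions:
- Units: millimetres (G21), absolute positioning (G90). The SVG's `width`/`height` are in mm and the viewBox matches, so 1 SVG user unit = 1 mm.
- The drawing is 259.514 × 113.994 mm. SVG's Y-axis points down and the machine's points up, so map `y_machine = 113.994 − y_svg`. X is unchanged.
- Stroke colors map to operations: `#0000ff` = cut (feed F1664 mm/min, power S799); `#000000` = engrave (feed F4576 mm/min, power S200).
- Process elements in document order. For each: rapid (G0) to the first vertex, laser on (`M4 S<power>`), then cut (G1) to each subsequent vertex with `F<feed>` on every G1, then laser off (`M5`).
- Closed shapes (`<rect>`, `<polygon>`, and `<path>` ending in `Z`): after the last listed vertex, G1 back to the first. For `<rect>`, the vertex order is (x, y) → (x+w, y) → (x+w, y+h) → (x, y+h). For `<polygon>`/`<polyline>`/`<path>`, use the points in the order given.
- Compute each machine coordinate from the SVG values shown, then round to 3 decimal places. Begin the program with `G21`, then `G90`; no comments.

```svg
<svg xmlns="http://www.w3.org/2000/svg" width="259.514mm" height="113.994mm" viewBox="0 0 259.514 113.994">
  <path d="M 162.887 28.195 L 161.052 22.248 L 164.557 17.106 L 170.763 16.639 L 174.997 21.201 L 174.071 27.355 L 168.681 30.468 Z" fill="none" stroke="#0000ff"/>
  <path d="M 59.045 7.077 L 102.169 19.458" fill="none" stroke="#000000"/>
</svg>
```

Since the viewBox matches the mm dimensions, user units are millimetres directly. The only transform is the Y-flip y_m = 113.994 − y_svg.

Shape 1 is a regular polygon drawn with `<path>`. Its stroke #0000ff means cut at S799, F1664. After flipping Y the toolpath is (162.887,85.799) → (161.052,91.746) → (164.557,96.888) → (170.763,97.355) → (174.997,92.793) → (174.071,86.639) → (168.681,83.526) → (162.887,85.799), returning to the start.

Shape 2 is a line segment drawn with `<path>`. Its stroke #000000 means engrave at S200, F4576. After flipping Y the toolpath is (59.045,106.917) → (102.169,94.536).

G21
G90
G0 X162.887 Y85.799
M4 S799
G1 X161.052 Y91.746 F1664
G1 X164.557 Y96.888 F1664
G1 X170.763 Y97.355 F1664
G1 X174.997 Y92.793 F1664
G1 X174.071 Y86.639 F1664
G1 X168.681 Y83.526 F1664
G1 X162.887 Y85.799 F1664
M5
G0 X59.045 Y106.917
M4 S200
G1 X102.169 Y94.536 F4576
M5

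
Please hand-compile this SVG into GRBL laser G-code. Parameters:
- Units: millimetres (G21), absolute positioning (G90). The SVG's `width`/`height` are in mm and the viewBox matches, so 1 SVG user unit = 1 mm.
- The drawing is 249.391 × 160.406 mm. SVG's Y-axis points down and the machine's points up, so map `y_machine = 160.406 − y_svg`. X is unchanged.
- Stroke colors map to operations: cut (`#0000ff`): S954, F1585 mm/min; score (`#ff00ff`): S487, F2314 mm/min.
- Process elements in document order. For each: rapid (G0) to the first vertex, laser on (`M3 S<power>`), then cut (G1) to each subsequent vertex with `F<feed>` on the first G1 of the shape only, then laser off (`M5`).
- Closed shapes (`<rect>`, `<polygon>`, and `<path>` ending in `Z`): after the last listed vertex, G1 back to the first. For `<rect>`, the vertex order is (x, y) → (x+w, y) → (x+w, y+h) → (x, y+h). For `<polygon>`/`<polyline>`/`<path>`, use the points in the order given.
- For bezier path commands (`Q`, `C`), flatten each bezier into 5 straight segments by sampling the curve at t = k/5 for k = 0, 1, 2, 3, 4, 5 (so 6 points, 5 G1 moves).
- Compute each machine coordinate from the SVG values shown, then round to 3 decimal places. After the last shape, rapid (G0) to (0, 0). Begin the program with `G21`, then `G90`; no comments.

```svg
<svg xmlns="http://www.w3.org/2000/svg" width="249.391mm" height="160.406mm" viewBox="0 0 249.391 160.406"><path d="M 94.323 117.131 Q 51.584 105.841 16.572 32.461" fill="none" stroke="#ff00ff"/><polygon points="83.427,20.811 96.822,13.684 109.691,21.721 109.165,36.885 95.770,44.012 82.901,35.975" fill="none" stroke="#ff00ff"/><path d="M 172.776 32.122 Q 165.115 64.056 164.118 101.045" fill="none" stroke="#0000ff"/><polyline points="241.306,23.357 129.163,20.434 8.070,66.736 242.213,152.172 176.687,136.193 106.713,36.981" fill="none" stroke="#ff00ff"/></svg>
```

Since the viewBox matches the mm dimensions, user units are millimetres directly. The only transform is the Y-flip y_m = 160.406 − y_svg.

Shape 1 is a quadratic bezier drawn with `<path>`. Its stroke #ff00ff means score at S487, F2314. After flipping Y the toolpath is (94.323,43.275) → (77.536,50.275) → (61.368,62.241) → (45.818,79.175) → (30.886,101.077) → (16.572,127.945).

Shape 2 is a regular polygon drawn with `<polygon>`. Its stroke #ff00ff means score at S487, F2314. After flipping Y the toolpath is (83.427,139.595) → (96.822,146.722) → (109.691,138.685) → (109.165,123.521) → (95.770,116.394) → (82.901,124.431) → (83.427,139.595), returning to the start.

Shape 3 is a quadratic bezier drawn with `<path>`. Its stroke #0000ff means cut at S954, F1585. After flipping Y the toolpath is (172.776,128.284) → (169.978,115.308) → (167.713,101.928) → (165.982,88.143) → (164.783,73.954) → (164.118,59.361).

Shape 4 is a open polyline drawn with `<polyline>`. Its stroke #ff00ff means score at S487, F2314. After flipping Y the toolpath is (241.306,137.049) → (129.163,139.972) → (8.070,93.670) → (242.213,8.234) → (176.687,24.213) → (106.713,123.425).

G21
G90
G0 X94.323 Y43.275
M3 S487
G1 X77.536 Y50.275 F2314
G1 X61.368 Y62.241
G1 X45.818 Y79.175
G1 X30.886 Y101.077
G1 X16.572 Y127.945
M5
G0 X83.427 Y139.595
M3 S487
G1 X96.822 Y146.722 F2314
G1 X109.691 Y138.685
G1 X109.165 Y123.521
G1 X95.770 Y116.394
G1 X82.901 Y124.431
G1 X83.427 Y139.595
M5
G0 X172.776 Y128.284
M3 S954
G1 X169.978 Y115.308 F1585
G1 X167.713 Y101.928
G1 X165.982 Y88.143
G1 X164.783 Y73.954
G1 X164.118 Y59.361
M5
G0 X241.306 Y137.049
M3 S487
G1 X129.163 Y139.972 F2314
G1 X8.070 Y93.670
G1 X242.213 Y8.234
G1 X176.687 Y24.213
G1 X106.713 Y123.425
M5
G0 X0.000 Y0.000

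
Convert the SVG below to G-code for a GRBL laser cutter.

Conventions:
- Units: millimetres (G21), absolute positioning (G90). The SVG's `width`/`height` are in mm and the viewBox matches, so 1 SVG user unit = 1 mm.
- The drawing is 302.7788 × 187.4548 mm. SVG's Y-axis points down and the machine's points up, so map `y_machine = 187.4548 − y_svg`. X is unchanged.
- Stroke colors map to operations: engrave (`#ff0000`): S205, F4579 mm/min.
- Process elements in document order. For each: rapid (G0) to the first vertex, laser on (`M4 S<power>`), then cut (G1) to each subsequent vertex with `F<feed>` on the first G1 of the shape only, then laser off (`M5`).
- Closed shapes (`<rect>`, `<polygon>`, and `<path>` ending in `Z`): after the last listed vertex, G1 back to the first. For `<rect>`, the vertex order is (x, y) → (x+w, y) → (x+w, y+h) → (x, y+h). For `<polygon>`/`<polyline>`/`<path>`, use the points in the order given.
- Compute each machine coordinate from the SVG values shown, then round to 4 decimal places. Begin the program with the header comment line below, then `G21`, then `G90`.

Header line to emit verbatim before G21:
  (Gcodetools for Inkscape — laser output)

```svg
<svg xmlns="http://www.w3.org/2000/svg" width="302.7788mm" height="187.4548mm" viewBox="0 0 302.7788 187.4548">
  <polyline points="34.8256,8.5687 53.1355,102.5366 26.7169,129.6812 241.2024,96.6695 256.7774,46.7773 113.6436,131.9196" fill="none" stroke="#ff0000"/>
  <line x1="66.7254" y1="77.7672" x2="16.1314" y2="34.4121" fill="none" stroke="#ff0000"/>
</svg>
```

(Gcodetools for Inkscape — laser output)
G21
G90
G0 X34.8256 Y178.8861
M4 S205
G1 X53.1355 Y84.9182 F4579
G1 X26.7169 Y57.7736
G1 X241.2024 Y90.7853
G1 X256.7774 Y140.6775
G1 X113.6436 Y55.5352
M5
G0 X66.7254 Y109.6876
M4 S205
G1 X16.1314 Y153.0427 F4579
M5

1 u = 1 mm; y_m = 187.4548 − y.

[1] `<polyline>` open polyline, #ff0000→engrave S205 F4579: (34.8256,178.8861) → (53.1355,84.9182) → (26.7169,57.7736) → (241.2024,90.7853) → (256.7774,140.6775) → (113.6436,55.5352)

[2] `<line>` line segment, #ff0000→engrave S205 F4579: (66.7254,109.6876) → (16.1314,153.0427)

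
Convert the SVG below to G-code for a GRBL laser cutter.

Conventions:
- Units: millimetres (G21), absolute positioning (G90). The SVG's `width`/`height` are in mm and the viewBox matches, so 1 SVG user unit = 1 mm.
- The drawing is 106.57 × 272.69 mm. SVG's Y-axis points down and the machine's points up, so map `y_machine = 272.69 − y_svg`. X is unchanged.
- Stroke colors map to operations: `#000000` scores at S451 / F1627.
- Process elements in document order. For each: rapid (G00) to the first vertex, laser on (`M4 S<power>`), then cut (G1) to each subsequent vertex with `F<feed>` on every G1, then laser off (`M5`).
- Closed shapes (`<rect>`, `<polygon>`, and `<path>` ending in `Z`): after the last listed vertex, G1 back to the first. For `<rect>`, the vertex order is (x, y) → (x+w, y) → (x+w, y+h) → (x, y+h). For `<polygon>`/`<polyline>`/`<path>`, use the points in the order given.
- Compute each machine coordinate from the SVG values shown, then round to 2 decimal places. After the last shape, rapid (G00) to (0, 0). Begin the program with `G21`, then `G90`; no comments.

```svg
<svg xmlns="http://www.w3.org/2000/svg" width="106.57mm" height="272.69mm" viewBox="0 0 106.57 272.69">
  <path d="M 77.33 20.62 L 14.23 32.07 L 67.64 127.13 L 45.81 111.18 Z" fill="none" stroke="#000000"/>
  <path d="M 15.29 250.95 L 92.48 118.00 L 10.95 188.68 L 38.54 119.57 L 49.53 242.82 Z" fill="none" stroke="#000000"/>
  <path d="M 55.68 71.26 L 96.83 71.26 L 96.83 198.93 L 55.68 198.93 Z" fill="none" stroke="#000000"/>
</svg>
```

1 u = 1 mm; y_m = 272.69 − y.

[1] `<path>` closed polygon, #000000→score S451 F1627: (77.33,252.07) → (14.23,240.62) → (67.64,145.56) → (45.81,161.51) → (77.33,252.07) (closed)

[2] `<path>` closed polygon, #000000→score S451 F1627: (15.29,21.74) → (92.48,154.69) → (10.95,84.01) → (38.54,153.12) → (49.53,29.87) → (15.29,21.74) (closed)

[3] `<path>` rectangle, #000000→score S451 F1627: (55.68,201.43) → (96.83,201.43) → (96.83,73.76) → (55.68,73.76) → (55.68,201.43) (closed)

G21
G90
G00 X77.33 Y252.07
M4 S451
G1 X14.23 Y240.62 F1627
G1 X67.64 Y145.56 F1627
G1 X45.81 Y161.51 F1627
G1 X77.33 Y252.07 F1627
M5
G00 X15.29 Y21.74
M4 S451
G1 X92.48 Y154.69 F1627
G1 X10.95 Y84.01 F1627
G1 X38.54 Y153.12 F1627
G1 X49.53 Y29.87 F1627
G1 X15.29 Y21.74 F1627
M5
G00 X55.68 Y201.43
M4 S451
G1 X96.83 Y201.43 F1627
G1 X96.83 Y73.76 F1627
G1 X55.68 Y73.76 F1627
G1 X55.68 Y201.43 F1627
M5
G00 X0.00 Y0.00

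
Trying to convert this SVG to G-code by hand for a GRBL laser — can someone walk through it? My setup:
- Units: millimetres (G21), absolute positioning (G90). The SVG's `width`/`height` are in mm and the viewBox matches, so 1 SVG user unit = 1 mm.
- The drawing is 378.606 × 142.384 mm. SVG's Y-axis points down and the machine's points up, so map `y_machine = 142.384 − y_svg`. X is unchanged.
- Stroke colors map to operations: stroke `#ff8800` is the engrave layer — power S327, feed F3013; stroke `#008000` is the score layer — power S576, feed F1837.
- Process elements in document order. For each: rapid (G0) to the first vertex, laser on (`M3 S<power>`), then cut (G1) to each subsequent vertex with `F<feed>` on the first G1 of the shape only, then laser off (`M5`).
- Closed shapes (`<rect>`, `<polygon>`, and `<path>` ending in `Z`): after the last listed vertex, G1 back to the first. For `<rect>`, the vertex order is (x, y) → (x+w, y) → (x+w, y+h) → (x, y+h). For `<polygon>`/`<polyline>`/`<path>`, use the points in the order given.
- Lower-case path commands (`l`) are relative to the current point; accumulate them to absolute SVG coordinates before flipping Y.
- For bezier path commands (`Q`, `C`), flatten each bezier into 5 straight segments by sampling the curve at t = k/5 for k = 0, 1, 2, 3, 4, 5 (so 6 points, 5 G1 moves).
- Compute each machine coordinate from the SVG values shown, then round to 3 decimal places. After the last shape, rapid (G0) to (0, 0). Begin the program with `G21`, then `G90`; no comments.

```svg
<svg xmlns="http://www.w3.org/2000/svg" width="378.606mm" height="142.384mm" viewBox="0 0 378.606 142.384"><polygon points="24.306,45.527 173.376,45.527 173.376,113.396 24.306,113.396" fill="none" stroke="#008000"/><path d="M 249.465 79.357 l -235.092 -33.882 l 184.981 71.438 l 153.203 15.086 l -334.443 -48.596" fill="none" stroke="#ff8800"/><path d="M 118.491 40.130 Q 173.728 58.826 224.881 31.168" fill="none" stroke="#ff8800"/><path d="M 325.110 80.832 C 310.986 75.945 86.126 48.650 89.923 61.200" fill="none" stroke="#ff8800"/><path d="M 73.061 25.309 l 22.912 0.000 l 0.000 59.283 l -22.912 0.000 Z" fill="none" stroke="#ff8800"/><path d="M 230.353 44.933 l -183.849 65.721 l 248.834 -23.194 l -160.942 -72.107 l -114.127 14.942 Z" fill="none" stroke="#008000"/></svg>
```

G21
G90
G0 X24.306 Y96.857
M3 S576
G1 X173.376 Y96.857 F1837
G1 X173.376 Y28.988
G1 X24.306 Y28.988
G1 X24.306 Y96.857
M5
G0 X249.465 Y63.027
M3 S327
G1 X14.373 Y96.909 F3013
G1 X199.354 Y25.471
G1 X352.557 Y10.385
G1 X18.114 Y58.981
M5
G0 X118.491 Y102.254
M3 S327
G1 X140.422 Y96.630 F3013
G1 X162.027 Y94.714
G1 X183.305 Y96.506
G1 X204.256 Y102.007
G1 X224.881 Y111.216
M5
G0 X325.110 Y61.552
M3 S327
G1 X294.862 Y66.675 F3013
G1 X235.129 Y74.188
G1 X167.001 Y81.103
G1 X111.568 Y84.431
G1 X89.923 Y81.184
M5
G0 X73.061 Y117.075
M3 S327
G1 X95.973 Y117.075 F3013
G1 X95.973 Y57.792
G1 X73.061 Y57.792
G1 X73.061 Y117.075
M5
G0 X230.353 Y97.451
M3 S576
G1 X46.504 Y31.730 F1837
G1 X295.338 Y54.924
G1 X134.396 Y127.031
G1 X20.269 Y112.089
G1 X230.353 Y97.451
M5
G0 X0.000 Y0.000

Since the viewBox matches the mm dimensions, user units are millimetres directly. The only transform is the Y-flip y_m = 142.384 − y_svg.

Shape 1 is a rectangle drawn with `<polygon>`. Its stroke #008000 means score at S576, F1837. After flipping Y the toolpath is (24.306,96.857) → (173.376,96.857) → (173.376,28.988) → (24.306,28.988) → (24.306,96.857), returning to the start.

Shape 2 is a open polyline drawn with `<path>`. Its stroke #ff8800 means engrave at S327, F3013. After flipping Y the toolpath is (249.465,63.027) → (14.373,96.909) → (199.354,25.471) → (352.557,10.385) → (18.114,58.981).

Shape 3 is a quadratic bezier drawn with `<path>`. Its stroke #ff8800 means engrave at S327, F3013. After flipping Y the toolpath is (118.491,102.254) → (140.422,96.630) → (162.027,94.714) → (183.305,96.506) → (204.256,102.007) → (224.881,111.216).

Shape 4 is a cubic bezier drawn with `<path>`. Its stroke #ff8800 means engrave at S327, F3013. After flipping Y the toolpath is (325.110,61.552) → (294.862,66.675) → (235.129,74.188) → (167.001,81.103) → (111.568,84.431) → (89.923,81.184).

Shape 5 is a rectangle drawn with `<path>`. Its stroke #ff8800 means engrave at S327, F3013. After flipping Y the toolpath is (73.061,117.075) → (95.973,117.075) → (95.973,57.792) → (73.061,57.792) → (73.061,117.075), returning to the start.

Shape 6 is a closed polygon drawn with `<path>`. Its stroke #008000 means score at S576, F1837. After flipping Y the toolpath is (230.353,97.451) → (46.504,31.730) → (295.338,54.924) → (134.396,127.031) → (20.269,112.089) → (230.353,97.451), returning to the start.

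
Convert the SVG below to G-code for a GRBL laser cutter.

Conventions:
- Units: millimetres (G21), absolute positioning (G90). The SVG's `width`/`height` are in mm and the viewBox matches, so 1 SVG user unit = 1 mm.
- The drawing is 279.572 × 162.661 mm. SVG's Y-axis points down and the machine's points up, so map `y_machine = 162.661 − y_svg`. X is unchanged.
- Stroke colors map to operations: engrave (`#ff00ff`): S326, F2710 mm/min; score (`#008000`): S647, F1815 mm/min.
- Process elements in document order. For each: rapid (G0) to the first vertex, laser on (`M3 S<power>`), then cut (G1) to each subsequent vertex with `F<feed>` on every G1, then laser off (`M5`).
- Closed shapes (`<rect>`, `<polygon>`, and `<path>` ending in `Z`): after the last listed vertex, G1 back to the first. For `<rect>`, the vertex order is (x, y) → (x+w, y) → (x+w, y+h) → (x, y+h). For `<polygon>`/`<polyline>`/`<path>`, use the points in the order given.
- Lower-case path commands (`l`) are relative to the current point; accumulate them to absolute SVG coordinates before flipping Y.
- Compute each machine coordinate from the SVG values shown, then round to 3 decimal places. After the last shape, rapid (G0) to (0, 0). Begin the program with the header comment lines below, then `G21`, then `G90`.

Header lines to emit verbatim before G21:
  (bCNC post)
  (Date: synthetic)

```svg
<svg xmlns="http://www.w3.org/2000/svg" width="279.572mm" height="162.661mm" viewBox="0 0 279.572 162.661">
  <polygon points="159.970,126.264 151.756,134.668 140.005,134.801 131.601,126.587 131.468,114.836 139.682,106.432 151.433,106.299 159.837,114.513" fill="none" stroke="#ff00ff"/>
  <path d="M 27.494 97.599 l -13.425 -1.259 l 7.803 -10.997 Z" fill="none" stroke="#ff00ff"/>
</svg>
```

viewBox `0 0 279.572 162.661` with mm width/height → 1 unit = 1 mm. Flip: y_m = 162.661 − y_svg.

**Shape 1** — `<polygon>` regular polygon, stroke `#ff00ff` → engrave (S326, F2710). Machine vertices: (159.970,36.397) → (151.756,27.993) → (140.005,27.860) → (131.601,36.074) → (131.468,47.825) → (139.682,56.229) → (151.433,56.362) → (159.837,48.148) → (159.970,36.397). Closed: final G1 returns to the first vertex.

**Shape 2** — `<path>` regular polygon, stroke `#ff00ff` → engrave (S326, F2710). Machine vertices: (27.494,65.062) → (14.069,66.321) → (21.872,77.318) → (27.494,65.062). Closed: final G1 returns to the first vertex.

(bCNC post)
(Date: synthetic)
G21
G90
G0 X159.970 Y36.397
M3 S326
G1 X151.756 Y27.993 F2710
G1 X140.005 Y27.860 F2710
G1 X131.601 Y36.074 F2710
G1 X131.468 Y47.825 F2710
G1 X139.682 Y56.229 F2710
G1 X151.433 Y56.362 F2710
G1 X159.837 Y48.148 F2710
G1 X159.970 Y36.397 F2710
M5
G0 X27.494 Y65.062
M3 S326
G1 X14.069 Y66.321 F2710
G1 X21.872 Y77.318 F2710
G1 X27.494 Y65.062 F2710
M5
G0 X0.000 Y0.000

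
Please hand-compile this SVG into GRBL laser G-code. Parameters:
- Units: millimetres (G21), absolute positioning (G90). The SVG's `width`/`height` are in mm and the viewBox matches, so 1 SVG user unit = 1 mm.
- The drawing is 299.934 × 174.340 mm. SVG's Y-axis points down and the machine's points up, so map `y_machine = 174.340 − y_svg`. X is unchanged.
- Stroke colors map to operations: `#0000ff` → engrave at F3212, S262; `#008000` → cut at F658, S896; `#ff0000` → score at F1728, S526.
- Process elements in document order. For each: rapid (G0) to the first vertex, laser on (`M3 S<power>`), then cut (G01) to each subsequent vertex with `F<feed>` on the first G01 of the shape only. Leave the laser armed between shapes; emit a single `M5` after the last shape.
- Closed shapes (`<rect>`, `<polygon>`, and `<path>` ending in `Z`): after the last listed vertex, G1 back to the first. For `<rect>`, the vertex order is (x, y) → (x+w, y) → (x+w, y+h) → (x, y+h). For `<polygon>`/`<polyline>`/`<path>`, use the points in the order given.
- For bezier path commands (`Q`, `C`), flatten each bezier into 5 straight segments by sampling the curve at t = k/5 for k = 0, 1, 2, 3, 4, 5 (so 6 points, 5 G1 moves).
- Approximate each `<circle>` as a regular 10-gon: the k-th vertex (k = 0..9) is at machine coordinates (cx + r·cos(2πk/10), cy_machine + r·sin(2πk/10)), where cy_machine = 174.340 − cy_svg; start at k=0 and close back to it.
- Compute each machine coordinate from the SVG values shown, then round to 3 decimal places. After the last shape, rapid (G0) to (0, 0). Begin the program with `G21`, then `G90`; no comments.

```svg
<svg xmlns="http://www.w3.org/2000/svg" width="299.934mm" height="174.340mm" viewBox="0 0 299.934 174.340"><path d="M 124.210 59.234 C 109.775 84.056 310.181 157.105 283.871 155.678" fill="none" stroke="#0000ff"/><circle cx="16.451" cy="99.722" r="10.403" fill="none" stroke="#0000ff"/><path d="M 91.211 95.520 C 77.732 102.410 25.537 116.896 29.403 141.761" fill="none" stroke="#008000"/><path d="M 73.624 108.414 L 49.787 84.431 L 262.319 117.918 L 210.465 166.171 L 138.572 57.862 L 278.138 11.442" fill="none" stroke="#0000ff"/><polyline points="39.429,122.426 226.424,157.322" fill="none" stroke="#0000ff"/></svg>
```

viewBox `0 0 299.934 174.340` with mm width/height → 1 unit = 1 mm. Flip: y_m = 174.340 − y_svg.

**Shape 1** — `<path>` cubic bezier, stroke `#0000ff` → engrave (S262, F3212). Control points (SVG): P0=(124.210,59.234), P1=(109.775,84.056), P2=(310.181,157.105), P3=(283.871,155.678); sampled at t=k/5. Machine vertices: (124.210,115.106) → (137.797,95.407) → (181.752,70.024) → (234.879,44.845) → (275.984,25.761) → (283.871,18.662). Open path.

**Shape 2** — `<circle>` circle, stroke `#0000ff` → engrave (S262, F3212). Machine vertices: (26.854,74.618) → (24.867,80.733) → (19.666,84.512) → (13.236,84.512) → (8.035,80.733) → (6.048,74.618) → (8.035,68.503) → (13.236,64.724) → (19.666,64.724) → (24.867,68.503) → (26.854,74.618). Closed: final G1 returns to the first vertex.

**Shape 3** — `<path>` cubic bezier, stroke `#008000` → cut (S896, F658). Control points (SVG): P0=(91.211,95.520), P1=(77.732,102.410), P2=(25.537,116.896), P3=(29.403,141.761); sampled at t=k/5. Machine vertices: (91.211,78.820) → (79.236,73.752) → (62.518,66.728) → (45.607,57.613) → (33.053,46.275) → (29.403,32.579). Open path.

**Shape 4** — `<path>` open polyline, stroke `#0000ff` → engrave (S262, F3212). Machine vertices: (73.624,65.926) → (49.787,89.909) → (262.319,56.422) → (210.465,8.169) → (138.572,116.478) → (278.138,162.898). Open path.

**Shape 5** — `<polyline>` line segment, stroke `#0000ff` → engrave (S262, F3212). Machine vertices: (39.429,51.914) → (226.424,17.018). Open path.

G21
G90
G0 X124.210 Y115.106
M3 S262
G01 X137.797 Y95.407 F3212
G01 X181.752 Y70.024
G01 X234.879 Y44.845
G01 X275.984 Y25.761
G01 X283.871 Y18.662
G0 X26.854 Y74.618
M3 S262
G01 X24.867 Y80.733 F3212
G01 X19.666 Y84.512
G01 X13.236 Y84.512
G01 X8.035 Y80.733
G01 X6.048 Y74.618
G01 X8.035 Y68.503
G01 X13.236 Y64.724
G01 X19.666 Y64.724
G01 X24.867 Y68.503
G01 X26.854 Y74.618
G0 X91.211 Y78.820
M3 S896
G01 X79.236 Y73.752 F658
G01 X62.518 Y66.728
G01 X45.607 Y57.613
G01 X33.053 Y46.275
G01 X29.403 Y32.579
G0 X73.624 Y65.926
M3 S262
G01 X49.787 Y89.909 F3212
G01 X262.319 Y56.422
G01 X210.465 Y8.169
G01 X138.572 Y116.478
G01 X278.138 Y162.898
G0 X39.429 Y51.914
M3 S262
G01 X226.424 Y17.018 F3212
M5
G0 X0.000 Y0.000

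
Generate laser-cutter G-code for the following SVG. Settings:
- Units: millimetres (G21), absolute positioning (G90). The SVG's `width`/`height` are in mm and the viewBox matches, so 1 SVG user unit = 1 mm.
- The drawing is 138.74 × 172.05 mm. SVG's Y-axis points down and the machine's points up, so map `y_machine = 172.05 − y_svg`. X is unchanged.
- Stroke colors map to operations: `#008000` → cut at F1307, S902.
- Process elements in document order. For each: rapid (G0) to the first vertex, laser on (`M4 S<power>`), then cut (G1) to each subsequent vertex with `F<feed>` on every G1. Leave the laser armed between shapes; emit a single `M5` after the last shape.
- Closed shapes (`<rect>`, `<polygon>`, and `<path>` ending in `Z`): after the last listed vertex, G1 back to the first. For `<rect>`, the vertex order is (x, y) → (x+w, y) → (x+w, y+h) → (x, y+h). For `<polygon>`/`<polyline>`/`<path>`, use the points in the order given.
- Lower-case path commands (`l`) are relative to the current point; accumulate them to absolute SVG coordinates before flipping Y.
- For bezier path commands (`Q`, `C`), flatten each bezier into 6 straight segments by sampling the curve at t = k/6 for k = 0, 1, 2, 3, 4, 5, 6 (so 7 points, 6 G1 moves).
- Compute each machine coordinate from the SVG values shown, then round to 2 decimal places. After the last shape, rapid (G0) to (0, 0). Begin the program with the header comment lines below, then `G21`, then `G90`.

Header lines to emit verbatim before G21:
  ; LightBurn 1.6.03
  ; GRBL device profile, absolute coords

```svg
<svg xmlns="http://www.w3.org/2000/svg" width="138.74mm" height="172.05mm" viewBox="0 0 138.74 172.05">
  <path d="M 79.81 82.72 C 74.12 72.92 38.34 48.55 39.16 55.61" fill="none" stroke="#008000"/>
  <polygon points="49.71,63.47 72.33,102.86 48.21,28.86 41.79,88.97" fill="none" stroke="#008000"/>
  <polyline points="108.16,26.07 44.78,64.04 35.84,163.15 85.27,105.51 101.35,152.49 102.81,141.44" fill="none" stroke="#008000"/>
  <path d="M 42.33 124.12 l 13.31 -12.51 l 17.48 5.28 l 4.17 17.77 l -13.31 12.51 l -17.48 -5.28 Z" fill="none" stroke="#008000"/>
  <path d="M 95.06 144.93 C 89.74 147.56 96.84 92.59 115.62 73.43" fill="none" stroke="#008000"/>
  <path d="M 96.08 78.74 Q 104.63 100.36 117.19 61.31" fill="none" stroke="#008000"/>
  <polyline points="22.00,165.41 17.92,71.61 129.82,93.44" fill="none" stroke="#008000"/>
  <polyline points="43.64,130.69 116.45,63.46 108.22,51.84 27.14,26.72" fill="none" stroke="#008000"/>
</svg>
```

; LightBurn 1.6.03
; GRBL device profile, absolute coords
G21
G90
G0 X79.81 Y89.33
M4 S902
G1 X74.77 Y95.23 F1307
G1 X66.56 Y102.28 F1307
G1 X57.04 Y109.21 F1307
G1 X48.07 Y114.73 F1307
G1 X41.49 Y117.56 F1307
G1 X39.16 Y116.44 F1307
G0 X49.71 Y108.58
M4 S902
G1 X72.33 Y69.19 F1307
G1 X48.21 Y143.19 F1307
G1 X41.79 Y83.08 F1307
G1 X49.71 Y108.58 F1307
G0 X108.16 Y145.98
M4 S902
G1 X44.78 Y108.01 F1307
G1 X35.84 Y8.90 F1307
G1 X85.27 Y66.54 F1307
G1 X101.35 Y19.56 F1307
G1 X102.81 Y30.61 F1307
G0 X42.33 Y47.93
M4 S902
G1 X55.64 Y60.44 F1307
G1 X73.12 Y55.16 F1307
G1 X77.29 Y37.39 F1307
G1 X63.98 Y24.88 F1307
G1 X46.50 Y30.16 F1307
G1 X42.33 Y47.93 F1307
G0 X95.06 Y27.12
M4 S902
G1 X93.43 Y30.17 F1307
G1 X93.85 Y40.23 F1307
G1 X96.30 Y54.70 F1307
G1 X100.76 Y70.98 F1307
G1 X107.21 Y86.49 F1307
G1 X115.62 Y98.62 F1307
G0 X96.08 Y93.31
M4 S902
G1 X99.04 Y87.79 F1307
G1 X102.23 Y85.64 F1307
G1 X105.63 Y86.86 F1307
G1 X109.26 Y91.45 F1307
G1 X113.11 Y99.41 F1307
G1 X117.19 Y110.74 F1307
G0 X22.00 Y6.64
M4 S902
G1 X17.92 Y100.44 F1307
G1 X129.82 Y78.61 F1307
G0 X43.64 Y41.36
M4 S902
G1 X116.45 Y108.59 F1307
G1 X108.22 Y120.21 F1307
G1 X27.14 Y145.33 F1307
M5
G0 X0.00 Y0.00

viewBox `0 0 138.74 172.05` with mm width/height → 1 unit = 1 mm. Flip: y_m = 172.05 − y_svg.

**Shape 1** — `<path>` cubic bezier, stroke `#008000` → cut (S902, F1307). Control points (SVG): P0=(79.81,82.72), P1=(74.12,72.92), P2=(38.34,48.55), P3=(39.16,55.61); sampled at t=k/6. Machine vertices: (79.81,89.33) → (74.77,95.23) → (66.56,102.28) → (57.04,109.21) → (48.07,114.73) → (41.49,117.56) → (39.16,116.44). Open path.

**Shape 2** — `<polygon>` closed polygon, stroke `#008000` → cut (S902, F1307). Machine vertices: (49.71,108.58) → (72.33,69.19) → (48.21,143.19) → (41.79,83.08) → (49.71,108.58). Closed: final G1 returns to the first vertex.

**Shape 3** — `<polyline>` open polyline, stroke `#008000` → cut (S902, F1307). Machine vertices: (108.16,145.98) → (44.78,108.01) → (35.84,8.90) → (85.27,66.54) → (101.35,19.56) → (102.81,30.61). Open path.

**Shape 4** — `<path>` regular polygon, stroke `#008000` → cut (S902, F1307). Machine vertices: (42.33,47.93) → (55.64,60.44) → (73.12,55.16) → (77.29,37.39) → (63.98,24.88) → (46.50,30.16) → (42.33,47.93). Closed: final G1 returns to the first vertex.

**Shape 5** — `<path>` cubic bezier, stroke `#008000` → cut (S902, F1307). Control points (SVG): P0=(95.06,144.93), P1=(89.74,147.56), P2=(96.84,92.59), P3=(115.62,73.43); sampled at t=k/6. Machine vertices: (95.06,27.12) → (93.43,30.17) → (93.85,40.23) → (96.30,54.70) → (100.76,70.98) → (107.21,86.49) → (115.62,98.62). Open path.

**Shape 6** — `<path>` quadratic bezier, stroke `#008000` → cut (S902, F1307). Control points (SVG): P0=(96.08,78.74), P1=(104.63,100.36), P2=(117.19,61.31); sampled at t=k/6. Machine vertices: (96.08,93.31) → (99.04,87.79) → (102.23,85.64) → (105.63,86.86) → (109.26,91.45) → (113.11,99.41) → (117.19,110.74). Open path.

**Shape 7** — `<polyline>` open polyline, stroke `#008000` → cut (S902, F1307). Machine vertices: (22.00,6.64) → (17.92,100.44) → (129.82,78.61). Open path.

**Shape 8** — `<polyline>` open polyline, stroke `#008000` → cut (S902, F1307). Machine vertices: (43.64,41.36) → (116.45,108.59) → (108.22,120.21) → (27.14,145.33). Open path.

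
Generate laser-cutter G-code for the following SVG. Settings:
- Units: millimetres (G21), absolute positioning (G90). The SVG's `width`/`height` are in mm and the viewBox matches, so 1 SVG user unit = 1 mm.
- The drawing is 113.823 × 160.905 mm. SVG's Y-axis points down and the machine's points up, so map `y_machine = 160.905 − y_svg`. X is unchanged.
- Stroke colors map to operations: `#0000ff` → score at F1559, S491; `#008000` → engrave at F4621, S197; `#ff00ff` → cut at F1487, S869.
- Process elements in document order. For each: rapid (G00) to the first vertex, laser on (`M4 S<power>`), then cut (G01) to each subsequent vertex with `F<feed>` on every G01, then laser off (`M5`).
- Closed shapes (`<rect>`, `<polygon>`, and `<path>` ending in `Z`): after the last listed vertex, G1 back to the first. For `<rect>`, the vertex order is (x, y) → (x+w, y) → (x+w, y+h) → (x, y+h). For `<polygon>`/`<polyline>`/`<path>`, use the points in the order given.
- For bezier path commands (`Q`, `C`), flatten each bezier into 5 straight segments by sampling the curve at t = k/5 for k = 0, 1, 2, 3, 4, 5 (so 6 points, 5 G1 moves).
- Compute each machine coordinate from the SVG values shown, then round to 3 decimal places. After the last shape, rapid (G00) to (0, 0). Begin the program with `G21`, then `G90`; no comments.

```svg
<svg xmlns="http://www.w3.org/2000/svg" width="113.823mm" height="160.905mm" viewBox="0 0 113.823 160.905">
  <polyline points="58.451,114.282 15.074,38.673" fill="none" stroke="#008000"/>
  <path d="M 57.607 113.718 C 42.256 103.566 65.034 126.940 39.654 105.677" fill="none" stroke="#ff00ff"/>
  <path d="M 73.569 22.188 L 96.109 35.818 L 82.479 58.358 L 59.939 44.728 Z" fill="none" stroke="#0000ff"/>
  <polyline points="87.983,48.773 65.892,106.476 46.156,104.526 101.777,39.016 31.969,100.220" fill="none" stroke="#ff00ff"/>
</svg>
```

viewBox `0 0 113.823 160.905` with mm width/height → 1 unit = 1 mm. Flip: y_m = 160.905 − y_svg.

**Shape 1** — `<polyline>` line segment, stroke `#008000` → engrave (S197, F4621). Machine vertices: (58.451,46.623) → (15.074,122.232). Open path.

**Shape 2** — `<path>` cubic bezier, stroke `#ff00ff` → cut (S869, F1487). Control points (SVG): P0=(57.607,113.718), P1=(42.256,103.566), P2=(65.034,126.940), P3=(39.654,105.677); sampled at t=k/5. Machine vertices: (57.607,47.187) → (52.282,49.880) → (51.965,48.279) → (52.517,46.136) → (49.793,47.201) → (39.654,55.228). Open path.

**Shape 3** — `<path>` regular polygon, stroke `#0000ff` → score (S491, F1559). Machine vertices: (73.569,138.717) → (96.109,125.087) → (82.479,102.547) → (59.939,116.177) → (73.569,138.717). Closed: final G1 returns to the first vertex.

**Shape 4** — `<polyline>` open polyline, stroke `#ff00ff` → cut (S869, F1487). Machine vertices: (87.983,112.132) → (65.892,54.429) → (46.156,56.379) → (101.777,121.889) → (31.969,60.685). Open path.

G21
G90
G00 X58.451 Y46.623
M4 S197
G01 X15.074 Y122.232 F4621
M5
G00 X57.607 Y47.187
M4 S869
G01 X52.282 Y49.880 F1487
G01 X51.965 Y48.279 F1487
G01 X52.517 Y46.136 F1487
G01 X49.793 Y47.201 F1487
G01 X39.654 Y55.228 F1487
M5
G00 X73.569 Y138.717
M4 S491
G01 X96.109 Y125.087 F1559
G01 X82.479 Y102.547 F1559
G01 X59.939 Y116.177 F1559
G01 X73.569 Y138.717 F1559
M5
G00 X87.983 Y112.132
M4 S869
G01 X65.892 Y54.429 F1487
G01 X46.156 Y56.379 F1487
G01 X101.777 Y121.889 F1487
G01 X31.969 Y60.685 F1487
M5
G00 X0.000 Y0.000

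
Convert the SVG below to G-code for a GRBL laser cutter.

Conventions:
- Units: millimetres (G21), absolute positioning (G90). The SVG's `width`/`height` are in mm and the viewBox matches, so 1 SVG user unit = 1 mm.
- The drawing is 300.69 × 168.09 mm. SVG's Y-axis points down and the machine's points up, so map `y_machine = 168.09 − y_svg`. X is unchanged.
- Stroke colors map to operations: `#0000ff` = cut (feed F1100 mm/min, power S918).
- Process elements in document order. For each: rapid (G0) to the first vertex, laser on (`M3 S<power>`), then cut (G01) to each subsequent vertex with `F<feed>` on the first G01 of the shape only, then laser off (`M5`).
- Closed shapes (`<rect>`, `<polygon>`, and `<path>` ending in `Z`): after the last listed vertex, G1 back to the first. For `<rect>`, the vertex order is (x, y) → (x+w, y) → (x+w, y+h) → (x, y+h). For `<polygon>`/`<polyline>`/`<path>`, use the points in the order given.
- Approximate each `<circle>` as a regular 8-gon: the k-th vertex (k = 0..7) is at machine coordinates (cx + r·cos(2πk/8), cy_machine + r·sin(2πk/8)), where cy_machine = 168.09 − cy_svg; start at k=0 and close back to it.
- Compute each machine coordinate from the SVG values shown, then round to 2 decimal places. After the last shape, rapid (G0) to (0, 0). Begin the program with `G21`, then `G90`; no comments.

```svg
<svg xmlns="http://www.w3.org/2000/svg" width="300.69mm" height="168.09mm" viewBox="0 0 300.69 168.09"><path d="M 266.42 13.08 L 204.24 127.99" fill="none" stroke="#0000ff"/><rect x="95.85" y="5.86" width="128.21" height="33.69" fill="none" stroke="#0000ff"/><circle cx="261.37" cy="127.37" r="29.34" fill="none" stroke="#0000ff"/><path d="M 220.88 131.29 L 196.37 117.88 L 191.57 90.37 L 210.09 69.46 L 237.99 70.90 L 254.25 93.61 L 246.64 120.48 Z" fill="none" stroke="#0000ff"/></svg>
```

G21
G90
G0 X266.42 Y155.01
M3 S918
G01 X204.24 Y40.10 F1100
M5
G0 X95.85 Y162.23
M3 S918
G01 X224.06 Y162.23 F1100
G01 X224.06 Y128.54
G01 X95.85 Y128.54
G01 X95.85 Y162.23
M5
G0 X290.71 Y40.72
M3 S918
G01 X282.12 Y61.47 F1100
G01 X261.37 Y70.06
G01 X240.62 Y61.47
G01 X232.03 Y40.72
G01 X240.62 Y19.97
G01 X261.37 Y11.38
G01 X282.12 Y19.97
G01 X290.71 Y40.72
M5
G0 X220.88 Y36.80
M3 S918
G01 X196.37 Y50.21 F1100
G01 X191.57 Y77.72
G01 X210.09 Y98.63
G01 X237.99 Y97.19
G01 X254.25 Y74.48
G01 X246.64 Y47.61
G01 X220.88 Y36.80
M5
G0 X0.00 Y0.00

viewBox `0 0 300.69 168.09` with mm width/height → 1 unit = 1 mm. Flip: y_m = 168.09 − y_svg.

**Shape 1** — `<path>` line segment, stroke `#0000ff` → cut (S918, F1100). Machine vertices: (266.42,155.01) → (204.24,40.10). Open path.

**Shape 2** — `<rect>` rectangle, stroke `#0000ff` → cut (S918, F1100). Machine vertices: (95.85,162.23) → (224.06,162.23) → (224.06,128.54) → (95.85,128.54) → (95.85,162.23). Closed: final G1 returns to the first vertex.

**Shape 3** — `<circle>` circle, stroke `#0000ff` → cut (S918, F1100). Machine vertices: (290.71,40.72) → (282.12,61.47) → (261.37,70.06) → (240.62,61.47) → (232.03,40.72) → (240.62,19.97) → (261.37,11.38) → (282.12,19.97) → (290.71,40.72). Closed: final G1 returns to the first vertex.

**Shape 4** — `<path>` regular polygon, stroke `#0000ff` → cut (S918, F1100). Machine vertices: (220.88,36.80) → (196.37,50.21) → (191.57,77.72) → (210.09,98.63) → (237.99,97.19) → (254.25,74.48) → (246.64,47.61) → (220.88,36.80). Closed: final G1 returns to the first vertex.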